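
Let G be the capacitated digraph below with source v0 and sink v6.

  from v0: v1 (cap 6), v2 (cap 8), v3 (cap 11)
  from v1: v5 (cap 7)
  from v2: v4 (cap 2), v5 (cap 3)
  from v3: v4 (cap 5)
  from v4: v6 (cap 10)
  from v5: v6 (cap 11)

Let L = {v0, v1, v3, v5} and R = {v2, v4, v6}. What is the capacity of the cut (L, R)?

Edges leaving {v0, v1, v3, v5}: v0→v2 (8), v3→v4 (5), v5→v6 (11).
Cut capacity = 8 + 5 + 11 = 24.

24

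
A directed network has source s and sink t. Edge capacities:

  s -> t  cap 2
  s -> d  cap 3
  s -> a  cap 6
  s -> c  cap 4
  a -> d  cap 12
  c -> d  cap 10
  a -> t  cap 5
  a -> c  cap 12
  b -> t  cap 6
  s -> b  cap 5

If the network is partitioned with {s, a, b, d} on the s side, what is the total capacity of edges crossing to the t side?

29

Edges leaving {s, a, b, d}: s→c (4), s→t (2), a→c (12), a→t (5), b→t (6).
Cut capacity = 4 + 2 + 12 + 5 + 6 = 29.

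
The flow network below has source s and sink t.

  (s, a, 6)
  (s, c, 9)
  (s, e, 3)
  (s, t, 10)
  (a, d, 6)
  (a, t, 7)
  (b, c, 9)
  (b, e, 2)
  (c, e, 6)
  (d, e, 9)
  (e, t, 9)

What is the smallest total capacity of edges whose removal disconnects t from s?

25

Augment s→t: bottleneck 10, flow now 10.
Augment s→a→t: bottleneck 6, flow now 16.
Augment s→e→t: bottleneck 3, flow now 19.
Augment s→c→e→t: bottleneck 6, flow now 25.
No augmenting path remains; maximum flow = 25.
By max-flow min-cut, the minimum cut capacity equals the max flow.
In the residual graph, reachable from s: {s, c}.
Min-cut edges: s→a (6), s→e (3), s→t (10), c→e (6); capacity 6 + 3 + 10 + 6 = 25.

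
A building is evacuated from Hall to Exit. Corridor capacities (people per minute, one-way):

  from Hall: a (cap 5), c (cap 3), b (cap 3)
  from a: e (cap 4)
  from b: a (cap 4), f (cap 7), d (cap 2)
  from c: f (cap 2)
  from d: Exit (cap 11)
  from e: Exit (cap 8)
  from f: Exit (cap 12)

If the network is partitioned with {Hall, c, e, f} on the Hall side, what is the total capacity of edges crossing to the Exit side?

Edges leaving {Hall, c, e, f}: Hall→a (5), Hall→b (3), e→Exit (8), f→Exit (12).
Cut capacity = 5 + 3 + 8 + 12 = 28.

28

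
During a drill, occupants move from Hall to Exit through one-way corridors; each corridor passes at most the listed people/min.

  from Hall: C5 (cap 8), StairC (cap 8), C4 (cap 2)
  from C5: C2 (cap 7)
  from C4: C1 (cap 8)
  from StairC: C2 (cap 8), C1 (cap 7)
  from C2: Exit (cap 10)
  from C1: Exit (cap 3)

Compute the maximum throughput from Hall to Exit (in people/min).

13

Augment Hall→C5→C2→Exit: bottleneck 7, flow now 7.
Augment Hall→C4→C1→Exit: bottleneck 2, flow now 9.
Augment Hall→StairC→C2→Exit: bottleneck 3, flow now 12.
Augment Hall→StairC→C1→Exit: bottleneck 1, flow now 13.
No augmenting path remains; maximum flow = 13.
In the residual graph, reachable from Hall: {Hall, C5, C4, StairC, C2, C1}.
Min-cut edges: C2→Exit (10), C1→Exit (3); capacity 10 + 3 = 13.
This cut is saturated, so no flow can exceed 13.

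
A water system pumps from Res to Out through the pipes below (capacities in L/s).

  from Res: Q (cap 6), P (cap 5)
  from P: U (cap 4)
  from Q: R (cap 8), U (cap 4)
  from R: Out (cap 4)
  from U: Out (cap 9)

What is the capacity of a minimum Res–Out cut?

Augment Res→P→U→Out: bottleneck 4, flow now 4.
Augment Res→Q→R→Out: bottleneck 4, flow now 8.
Augment Res→Q→U→Out: bottleneck 2, flow now 10.
No augmenting path remains; maximum flow = 10.
By max-flow min-cut, the minimum cut capacity equals the max flow.
In the residual graph, reachable from Res: {Res, P}.
Min-cut edges: Res→Q (6), P→U (4); capacity 6 + 4 = 10.

10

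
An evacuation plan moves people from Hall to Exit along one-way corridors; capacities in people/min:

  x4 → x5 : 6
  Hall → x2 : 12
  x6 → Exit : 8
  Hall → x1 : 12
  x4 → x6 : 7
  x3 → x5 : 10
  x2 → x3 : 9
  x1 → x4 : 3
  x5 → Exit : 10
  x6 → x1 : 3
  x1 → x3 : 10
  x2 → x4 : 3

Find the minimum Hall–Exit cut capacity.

16

Augment Hall→x1→x3→x5→Exit: bottleneck 10, flow now 10.
Augment Hall→x1→x4→x6→Exit: bottleneck 2, flow now 12.
Augment Hall→x2→x4→x6→Exit: bottleneck 3, flow now 15.
Augment Hall→x2→x3→x1→x4→x6→Exit: bottleneck 1, flow now 16. (uses reverse residual edge)
No augmenting path remains; maximum flow = 16.
By max-flow min-cut, the minimum cut capacity equals the max flow.
In the residual graph, reachable from Hall: {Hall, x1, x2, x3}.
Min-cut edges: x1→x4 (3), x2→x4 (3), x3→x5 (10); capacity 3 + 3 + 10 = 16.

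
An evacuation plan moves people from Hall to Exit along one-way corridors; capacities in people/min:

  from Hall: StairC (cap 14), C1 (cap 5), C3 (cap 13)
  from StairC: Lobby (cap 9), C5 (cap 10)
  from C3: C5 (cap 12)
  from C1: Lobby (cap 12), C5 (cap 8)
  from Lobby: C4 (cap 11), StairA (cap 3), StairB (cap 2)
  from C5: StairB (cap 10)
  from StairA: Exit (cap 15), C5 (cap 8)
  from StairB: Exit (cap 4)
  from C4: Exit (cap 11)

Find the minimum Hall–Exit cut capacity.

Augment Hall→StairC→Lobby→StairA→Exit: bottleneck 3, flow now 3.
Augment Hall→StairC→Lobby→StairB→Exit: bottleneck 2, flow now 5.
Augment Hall→StairC→Lobby→C4→Exit: bottleneck 4, flow now 9.
Augment Hall→StairC→C5→StairB→Exit: bottleneck 2, flow now 11.
Augment Hall→C1→Lobby→C4→Exit: bottleneck 5, flow now 16.
Augment Hall→StairC→C5→StairB→Lobby→C4→Exit: bottleneck 2, flow now 18. (uses reverse residual edge)
No augmenting path remains; maximum flow = 18.
By max-flow min-cut, the minimum cut capacity equals the max flow.
In the residual graph, reachable from Hall: {Hall, StairC, C3, C5, StairB}.
Min-cut edges: Hall→C1 (5), StairC→Lobby (9), StairB→Exit (4); capacity 5 + 9 + 4 = 18.

18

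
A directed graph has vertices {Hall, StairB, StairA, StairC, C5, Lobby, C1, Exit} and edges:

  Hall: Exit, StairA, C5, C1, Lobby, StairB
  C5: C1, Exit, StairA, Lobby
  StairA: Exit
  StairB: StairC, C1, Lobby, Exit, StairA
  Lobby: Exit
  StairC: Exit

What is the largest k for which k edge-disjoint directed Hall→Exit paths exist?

Assign every edge capacity 1; by Menger, the answer equals the max flow.
Path Hall→Exit (+1); total 1.
Path Hall→StairB→Exit (+1); total 2.
Path Hall→StairA→Exit (+1); total 3.
Path Hall→C5→Exit (+1); total 4.
Path Hall→Lobby→Exit (+1); total 5.
No residual Hall→Exit path; max flow = 5.
Certifying cut of size 5: {Hall→C5, Hall→Exit, Hall→Lobby, Hall→StairA, Hall→StairB}.

5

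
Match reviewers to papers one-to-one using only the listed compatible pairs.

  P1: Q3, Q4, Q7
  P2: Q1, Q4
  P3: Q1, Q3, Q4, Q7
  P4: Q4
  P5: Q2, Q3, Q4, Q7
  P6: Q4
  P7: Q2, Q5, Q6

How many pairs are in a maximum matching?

Unit-capacity flow: source→left, listed edges, right→sink; max matching = max flow.
Augmenting path P1→Q3 (+1); matched 1.
Augmenting path P2→Q1 (+1); matched 2.
Augmenting path P3→Q4 (+1); matched 3.
Augmenting path P5→Q2 (+1); matched 4.
Augmenting path P7→Q5 (+1); matched 5.
Augmenting path P4→Q4→P3→Q7 (+1); matched 6.
No augmenting path remains; maximum matching = 6.
König certificate: {P1, P2, P3, P5, P7, Q4} is a vertex cover of size 6 (every listed pair touches it), so no matching can be larger.

6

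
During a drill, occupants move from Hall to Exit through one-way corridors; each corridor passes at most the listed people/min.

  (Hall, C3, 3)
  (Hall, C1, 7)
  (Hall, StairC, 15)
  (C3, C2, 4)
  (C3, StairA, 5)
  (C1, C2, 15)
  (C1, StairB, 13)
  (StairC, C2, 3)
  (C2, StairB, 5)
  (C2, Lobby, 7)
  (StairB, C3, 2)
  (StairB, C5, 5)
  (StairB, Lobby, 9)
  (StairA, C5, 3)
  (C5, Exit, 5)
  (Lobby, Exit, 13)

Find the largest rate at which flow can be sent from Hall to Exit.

13

Augment Hall→C3→C2→Lobby→Exit: bottleneck 3, flow now 3.
Augment Hall→C1→C2→Lobby→Exit: bottleneck 4, flow now 7.
Augment Hall→C1→StairB→C5→Exit: bottleneck 3, flow now 10.
Augment Hall→StairC→C2→StairB→C5→Exit: bottleneck 2, flow now 12.
Augment Hall→StairC→C2→StairB→Lobby→Exit: bottleneck 1, flow now 13.
No augmenting path remains; maximum flow = 13.
In the residual graph, reachable from Hall: {Hall, StairC}.
Min-cut edges: Hall→C3 (3), Hall→C1 (7), StairC→C2 (3); capacity 3 + 7 + 3 = 13.
This cut is saturated, so no flow can exceed 13.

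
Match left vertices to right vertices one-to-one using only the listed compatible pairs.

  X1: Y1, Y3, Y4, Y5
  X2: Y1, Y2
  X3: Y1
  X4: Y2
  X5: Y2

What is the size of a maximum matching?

3

Unit-capacity flow: source→left, listed edges, right→sink; max matching = max flow.
Augmenting path X1→Y1 (+1); matched 1.
Augmenting path X2→Y2 (+1); matched 2.
Augmenting path X3→Y1→X1→Y3 (+1); matched 3.
No augmenting path remains; maximum matching = 3.
König certificate: {X1, Y1, Y2} is a vertex cover of size 3 (every listed pair touches it), so no matching can be larger.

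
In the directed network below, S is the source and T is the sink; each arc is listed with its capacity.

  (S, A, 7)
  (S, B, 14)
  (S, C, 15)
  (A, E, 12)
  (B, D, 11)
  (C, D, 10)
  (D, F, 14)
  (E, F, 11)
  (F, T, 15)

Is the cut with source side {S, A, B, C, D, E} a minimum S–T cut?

Given cut capacity: 14 + 11 = 25.
Augment S→A→E→F→T: bottleneck 7, flow now 7.
Augment S→B→D→F→T: bottleneck 8, flow now 15.
No augmenting path remains; maximum flow = 15.
In the residual graph, reachable from S: {S, A, B, C, D, E, F}.
Min-cut edges: F→T (15); capacity 15 = 15.
Cut capacity 25 exceeds the max flow 15, so it is not minimum.

No — its capacity is 25, but the minimum cut has capacity 15.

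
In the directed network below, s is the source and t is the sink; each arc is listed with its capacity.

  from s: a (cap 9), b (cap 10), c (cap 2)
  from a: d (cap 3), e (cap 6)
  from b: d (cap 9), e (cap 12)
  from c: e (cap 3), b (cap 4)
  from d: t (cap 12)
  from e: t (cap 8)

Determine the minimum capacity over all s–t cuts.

20

Augment s→a→d→t: bottleneck 3, flow now 3.
Augment s→a→e→t: bottleneck 6, flow now 9.
Augment s→b→d→t: bottleneck 9, flow now 18.
Augment s→b→e→t: bottleneck 1, flow now 19.
Augment s→c→e→t: bottleneck 1, flow now 20.
No augmenting path remains; maximum flow = 20.
By max-flow min-cut, the minimum cut capacity equals the max flow.
In the residual graph, reachable from s: {s, a, b, c, e}.
Min-cut edges: a→d (3), b→d (9), e→t (8); capacity 3 + 9 + 8 = 20.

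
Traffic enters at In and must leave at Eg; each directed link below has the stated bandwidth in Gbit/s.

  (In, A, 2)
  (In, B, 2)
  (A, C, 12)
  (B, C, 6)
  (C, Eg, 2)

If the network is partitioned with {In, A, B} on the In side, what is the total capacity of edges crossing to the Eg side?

18

Edges leaving {In, A, B}: A→C (12), B→C (6).
Cut capacity = 12 + 6 = 18.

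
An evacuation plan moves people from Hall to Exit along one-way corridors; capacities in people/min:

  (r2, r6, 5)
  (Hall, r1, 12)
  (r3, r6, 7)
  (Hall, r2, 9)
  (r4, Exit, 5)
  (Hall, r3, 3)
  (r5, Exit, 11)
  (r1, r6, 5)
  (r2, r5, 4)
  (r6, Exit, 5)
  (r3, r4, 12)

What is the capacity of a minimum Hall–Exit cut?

12

Augment Hall→r1→r6→Exit: bottleneck 5, flow now 5.
Augment Hall→r2→r5→Exit: bottleneck 4, flow now 9.
Augment Hall→r3→r4→Exit: bottleneck 3, flow now 12.
No augmenting path remains; maximum flow = 12.
By max-flow min-cut, the minimum cut capacity equals the max flow.
In the residual graph, reachable from Hall: {Hall, r1, r2, r6}.
Min-cut edges: Hall→r3 (3), r2→r5 (4), r6→Exit (5); capacity 3 + 4 + 5 = 12.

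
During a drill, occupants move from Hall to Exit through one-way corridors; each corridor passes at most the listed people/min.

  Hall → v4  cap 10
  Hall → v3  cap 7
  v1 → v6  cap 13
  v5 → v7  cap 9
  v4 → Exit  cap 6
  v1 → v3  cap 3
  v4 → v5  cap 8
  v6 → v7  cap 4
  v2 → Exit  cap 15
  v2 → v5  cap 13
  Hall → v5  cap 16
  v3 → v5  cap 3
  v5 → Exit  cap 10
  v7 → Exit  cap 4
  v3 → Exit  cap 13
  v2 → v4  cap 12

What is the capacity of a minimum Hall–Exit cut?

27

Augment Hall→v3→Exit: bottleneck 7, flow now 7.
Augment Hall→v4→Exit: bottleneck 6, flow now 13.
Augment Hall→v5→Exit: bottleneck 10, flow now 23.
Augment Hall→v5→v7→Exit: bottleneck 4, flow now 27.
No augmenting path remains; maximum flow = 27.
By max-flow min-cut, the minimum cut capacity equals the max flow.
In the residual graph, reachable from Hall: {Hall, v4, v5, v7}.
Min-cut edges: Hall→v3 (7), v4→Exit (6), v5→Exit (10), v7→Exit (4); capacity 7 + 6 + 10 + 4 = 27.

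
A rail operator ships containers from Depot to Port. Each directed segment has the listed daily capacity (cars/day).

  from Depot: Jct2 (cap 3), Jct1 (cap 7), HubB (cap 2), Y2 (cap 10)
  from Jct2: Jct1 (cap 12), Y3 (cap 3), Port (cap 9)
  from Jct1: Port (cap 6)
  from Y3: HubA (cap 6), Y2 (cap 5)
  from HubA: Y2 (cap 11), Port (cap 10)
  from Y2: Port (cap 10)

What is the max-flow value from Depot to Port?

Augment Depot→Jct2→Port: bottleneck 3, flow now 3.
Augment Depot→Jct1→Port: bottleneck 6, flow now 9.
Augment Depot→Y2→Port: bottleneck 10, flow now 19.
No augmenting path remains; maximum flow = 19.
In the residual graph, reachable from Depot: {Depot, Jct1, HubB}.
Min-cut edges: Depot→Jct2 (3), Depot→Y2 (10), Jct1→Port (6); capacity 3 + 10 + 6 = 19.
This cut is saturated, so no flow can exceed 19.

19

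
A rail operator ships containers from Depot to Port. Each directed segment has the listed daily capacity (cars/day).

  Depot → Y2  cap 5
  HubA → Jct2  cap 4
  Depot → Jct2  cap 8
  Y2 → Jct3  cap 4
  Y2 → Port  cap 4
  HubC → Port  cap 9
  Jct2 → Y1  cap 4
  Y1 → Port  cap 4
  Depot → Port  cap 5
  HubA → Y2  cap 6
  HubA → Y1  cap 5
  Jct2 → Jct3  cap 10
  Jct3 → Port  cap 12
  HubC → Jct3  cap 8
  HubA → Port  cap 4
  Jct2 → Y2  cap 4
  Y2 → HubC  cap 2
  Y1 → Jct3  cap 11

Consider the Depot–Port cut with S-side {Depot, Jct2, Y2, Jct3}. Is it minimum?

Given cut capacity: 5 + 4 + 2 + 4 + 12 = 27.
Augment Depot→Port: bottleneck 5, flow now 5.
Augment Depot→Y2→Port: bottleneck 4, flow now 9.
Augment Depot→Jct2→Y1→Port: bottleneck 4, flow now 13.
Augment Depot→Jct2→Jct3→Port: bottleneck 4, flow now 17.
Augment Depot→Y2→HubC→Port: bottleneck 1, flow now 18.
No augmenting path remains; maximum flow = 18.
In the residual graph, reachable from Depot: {Depot}.
Min-cut edges: Depot→Jct2 (8), Depot→Y2 (5), Depot→Port (5); capacity 8 + 5 + 5 = 18.
Cut capacity 27 exceeds the max flow 18, so it is not minimum.

No — its capacity is 27, but the minimum cut has capacity 18.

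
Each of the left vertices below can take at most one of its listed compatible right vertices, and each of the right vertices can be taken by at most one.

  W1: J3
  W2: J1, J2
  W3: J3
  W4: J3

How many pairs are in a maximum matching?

2

Unit-capacity flow: source→left, listed edges, right→sink; max matching = max flow.
Augmenting path W1→J3 (+1); matched 1.
Augmenting path W2→J1 (+1); matched 2.
No augmenting path remains; maximum matching = 2.
König certificate: {W2, J3} is a vertex cover of size 2 (every listed pair touches it), so no matching can be larger.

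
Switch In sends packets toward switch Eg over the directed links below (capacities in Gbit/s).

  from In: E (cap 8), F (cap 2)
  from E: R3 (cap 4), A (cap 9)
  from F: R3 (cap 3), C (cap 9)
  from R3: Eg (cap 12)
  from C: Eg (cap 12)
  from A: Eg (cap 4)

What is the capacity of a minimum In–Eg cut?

10

Augment In→E→R3→Eg: bottleneck 4, flow now 4.
Augment In→E→A→Eg: bottleneck 4, flow now 8.
Augment In→F→R3→Eg: bottleneck 2, flow now 10.
No augmenting path remains; maximum flow = 10.
By max-flow min-cut, the minimum cut capacity equals the max flow.
In the residual graph, reachable from In: {In}.
Min-cut edges: In→E (8), In→F (2); capacity 8 + 2 = 10.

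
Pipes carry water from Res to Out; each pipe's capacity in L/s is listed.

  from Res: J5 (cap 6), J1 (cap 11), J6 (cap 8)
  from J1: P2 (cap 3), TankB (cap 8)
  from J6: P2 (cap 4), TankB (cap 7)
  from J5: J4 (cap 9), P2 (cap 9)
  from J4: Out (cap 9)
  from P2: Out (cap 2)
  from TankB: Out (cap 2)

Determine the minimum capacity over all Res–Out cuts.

10

Augment Res→J1→P2→Out: bottleneck 2, flow now 2.
Augment Res→J1→TankB→Out: bottleneck 2, flow now 4.
Augment Res→J5→J4→Out: bottleneck 6, flow now 10.
No augmenting path remains; maximum flow = 10.
By max-flow min-cut, the minimum cut capacity equals the max flow.
In the residual graph, reachable from Res: {Res, J1, J6, P2, TankB}.
Min-cut edges: Res→J5 (6), P2→Out (2), TankB→Out (2); capacity 6 + 2 + 2 = 10.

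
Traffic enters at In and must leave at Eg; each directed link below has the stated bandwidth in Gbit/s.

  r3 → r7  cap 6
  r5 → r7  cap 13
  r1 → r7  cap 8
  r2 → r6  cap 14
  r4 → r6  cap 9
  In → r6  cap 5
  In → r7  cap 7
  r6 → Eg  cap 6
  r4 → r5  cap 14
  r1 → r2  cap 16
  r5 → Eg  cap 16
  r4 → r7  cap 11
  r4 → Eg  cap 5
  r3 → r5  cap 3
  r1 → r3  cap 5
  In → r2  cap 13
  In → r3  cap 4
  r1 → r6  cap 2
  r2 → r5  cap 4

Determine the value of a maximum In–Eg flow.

13

Augment In→r6→Eg: bottleneck 5, flow now 5.
Augment In→r2→r5→Eg: bottleneck 4, flow now 9.
Augment In→r2→r6→Eg: bottleneck 1, flow now 10.
Augment In→r3→r5→Eg: bottleneck 3, flow now 13.
No augmenting path remains; maximum flow = 13.
In the residual graph, reachable from In: {In, r2, r3, r6, r7}.
Min-cut edges: r2→r5 (4), r3→r5 (3), r6→Eg (6); capacity 4 + 3 + 6 = 13.
This cut is saturated, so no flow can exceed 13.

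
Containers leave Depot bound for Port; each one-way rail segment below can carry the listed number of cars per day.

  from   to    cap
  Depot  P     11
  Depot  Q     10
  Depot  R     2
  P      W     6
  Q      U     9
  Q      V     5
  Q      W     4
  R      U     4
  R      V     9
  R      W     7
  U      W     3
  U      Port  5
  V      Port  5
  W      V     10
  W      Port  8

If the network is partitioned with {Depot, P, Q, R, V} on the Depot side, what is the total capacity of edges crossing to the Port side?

Edges leaving {Depot, P, Q, R, V}: P→W (6), Q→U (9), Q→W (4), R→U (4), R→W (7), V→Port (5).
Cut capacity = 6 + 9 + 4 + 4 + 7 + 5 = 35.

35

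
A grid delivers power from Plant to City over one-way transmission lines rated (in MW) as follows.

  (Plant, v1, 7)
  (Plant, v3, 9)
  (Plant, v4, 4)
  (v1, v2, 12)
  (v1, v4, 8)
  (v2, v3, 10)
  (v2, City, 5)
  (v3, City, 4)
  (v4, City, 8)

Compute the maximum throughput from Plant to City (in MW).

Augment Plant→v3→City: bottleneck 4, flow now 4.
Augment Plant→v4→City: bottleneck 4, flow now 8.
Augment Plant→v1→v2→City: bottleneck 5, flow now 13.
Augment Plant→v1→v4→City: bottleneck 2, flow now 15.
No augmenting path remains; maximum flow = 15.
In the residual graph, reachable from Plant: {Plant, v3}.
Min-cut edges: Plant→v1 (7), Plant→v4 (4), v3→City (4); capacity 7 + 4 + 4 = 15.
This cut is saturated, so no flow can exceed 15.

15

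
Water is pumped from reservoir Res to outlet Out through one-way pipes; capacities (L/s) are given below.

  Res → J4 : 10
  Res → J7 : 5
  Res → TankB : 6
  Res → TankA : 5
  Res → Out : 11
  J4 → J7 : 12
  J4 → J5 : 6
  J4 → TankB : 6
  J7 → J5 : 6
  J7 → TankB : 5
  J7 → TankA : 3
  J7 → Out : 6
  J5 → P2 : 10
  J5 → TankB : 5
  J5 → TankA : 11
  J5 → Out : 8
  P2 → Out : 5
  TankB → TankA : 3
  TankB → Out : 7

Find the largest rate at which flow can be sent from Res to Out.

Augment Res→Out: bottleneck 11, flow now 11.
Augment Res→J7→Out: bottleneck 5, flow now 16.
Augment Res→TankB→Out: bottleneck 6, flow now 22.
Augment Res→J4→J7→Out: bottleneck 1, flow now 23.
Augment Res→J4→J5→Out: bottleneck 6, flow now 29.
Augment Res→J4→TankB→Out: bottleneck 1, flow now 30.
Augment Res→J4→J7→J5→Out: bottleneck 2, flow now 32.
No augmenting path remains; maximum flow = 32.
In the residual graph, reachable from Res: {Res, TankA}.
Min-cut edges: Res→J4 (10), Res→J7 (5), Res→TankB (6), Res→Out (11); capacity 10 + 5 + 6 + 11 = 32.
This cut is saturated, so no flow can exceed 32.

32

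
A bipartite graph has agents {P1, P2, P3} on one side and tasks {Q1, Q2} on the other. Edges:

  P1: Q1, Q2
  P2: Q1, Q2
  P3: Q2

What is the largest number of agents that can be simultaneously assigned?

2

Unit-capacity flow: source→left, listed edges, right→sink; max matching = max flow.
Augmenting path P1→Q1 (+1); matched 1.
Augmenting path P2→Q2 (+1); matched 2.
No augmenting path remains; maximum matching = 2.
König certificate: {Q1, Q2} is a vertex cover of size 2 (every listed pair touches it), so no matching can be larger.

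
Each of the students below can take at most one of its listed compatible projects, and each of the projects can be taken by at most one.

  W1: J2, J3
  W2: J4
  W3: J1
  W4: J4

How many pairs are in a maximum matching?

Unit-capacity flow: source→left, listed edges, right→sink; max matching = max flow.
Augmenting path W1→J2 (+1); matched 1.
Augmenting path W2→J4 (+1); matched 2.
Augmenting path W3→J1 (+1); matched 3.
No augmenting path remains; maximum matching = 3.
König certificate: {W1, W3, J4} is a vertex cover of size 3 (every listed pair touches it), so no matching can be larger.

3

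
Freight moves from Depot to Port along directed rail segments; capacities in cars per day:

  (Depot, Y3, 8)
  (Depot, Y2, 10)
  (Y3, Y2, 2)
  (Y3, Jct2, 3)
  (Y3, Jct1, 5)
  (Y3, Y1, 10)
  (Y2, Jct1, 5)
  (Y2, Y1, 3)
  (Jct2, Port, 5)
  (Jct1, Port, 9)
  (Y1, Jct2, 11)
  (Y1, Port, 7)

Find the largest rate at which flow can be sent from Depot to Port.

Augment Depot→Y3→Jct2→Port: bottleneck 3, flow now 3.
Augment Depot→Y3→Jct1→Port: bottleneck 5, flow now 8.
Augment Depot→Y2→Jct1→Port: bottleneck 4, flow now 12.
Augment Depot→Y2→Y1→Port: bottleneck 3, flow now 15.
Augment Depot→Y2→Jct1→Y3→Y1→Port: bottleneck 1, flow now 16. (uses reverse residual edge)
No augmenting path remains; maximum flow = 16.
In the residual graph, reachable from Depot: {Depot, Y2}.
Min-cut edges: Depot→Y3 (8), Y2→Jct1 (5), Y2→Y1 (3); capacity 8 + 5 + 3 = 16.
This cut is saturated, so no flow can exceed 16.

16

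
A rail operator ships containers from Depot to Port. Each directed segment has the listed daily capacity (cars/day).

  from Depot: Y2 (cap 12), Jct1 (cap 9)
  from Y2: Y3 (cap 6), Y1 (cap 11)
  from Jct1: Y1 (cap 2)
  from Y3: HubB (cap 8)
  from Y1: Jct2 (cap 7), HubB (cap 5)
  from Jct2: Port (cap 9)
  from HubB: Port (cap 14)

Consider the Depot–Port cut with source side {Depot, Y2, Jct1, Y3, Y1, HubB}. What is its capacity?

Edges leaving {Depot, Y2, Jct1, Y3, Y1, HubB}: Y1→Jct2 (7), HubB→Port (14).
Cut capacity = 7 + 14 = 21.

21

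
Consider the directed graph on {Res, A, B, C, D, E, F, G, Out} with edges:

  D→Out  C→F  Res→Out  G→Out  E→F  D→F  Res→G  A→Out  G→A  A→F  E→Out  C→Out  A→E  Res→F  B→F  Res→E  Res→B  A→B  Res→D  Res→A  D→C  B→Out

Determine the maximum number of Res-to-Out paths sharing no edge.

Assign every edge capacity 1; by Menger, the answer equals the max flow.
Path Res→Out (+1); total 1.
Path Res→A→Out (+1); total 2.
Path Res→B→Out (+1); total 3.
Path Res→D→Out (+1); total 4.
Path Res→E→Out (+1); total 5.
Path Res→G→Out (+1); total 6.
No residual Res→Out path; max flow = 6.
Certifying cut of size 6: {Res→A, Res→B, Res→D, Res→E, Res→G, Res→Out}.

6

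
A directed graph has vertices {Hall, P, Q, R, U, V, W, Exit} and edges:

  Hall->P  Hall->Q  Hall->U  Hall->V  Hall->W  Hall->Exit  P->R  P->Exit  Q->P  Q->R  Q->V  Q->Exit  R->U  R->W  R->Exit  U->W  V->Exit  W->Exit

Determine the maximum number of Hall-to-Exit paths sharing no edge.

5

Assign every edge capacity 1; by Menger, the answer equals the max flow.
Path Hall→Exit (+1); total 1.
Path Hall→P→Exit (+1); total 2.
Path Hall→Q→Exit (+1); total 3.
Path Hall→V→Exit (+1); total 4.
Path Hall→W→Exit (+1); total 5.
No residual Hall→Exit path; max flow = 5.
Certifying cut of size 5: {Hall→Exit, Hall→P, Hall→Q, Hall→V, W→Exit}.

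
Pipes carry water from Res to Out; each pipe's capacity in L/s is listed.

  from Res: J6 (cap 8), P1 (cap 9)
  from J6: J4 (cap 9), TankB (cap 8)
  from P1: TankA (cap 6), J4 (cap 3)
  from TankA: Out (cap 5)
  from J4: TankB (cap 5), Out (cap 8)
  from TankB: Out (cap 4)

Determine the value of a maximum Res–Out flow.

Augment Res→J6→J4→Out: bottleneck 8, flow now 8.
Augment Res→P1→TankA→Out: bottleneck 5, flow now 13.
Augment Res→P1→J4→TankB→Out: bottleneck 3, flow now 16.
No augmenting path remains; maximum flow = 16.
In the residual graph, reachable from Res: {Res, P1, TankA}.
Min-cut edges: Res→J6 (8), P1→J4 (3), TankA→Out (5); capacity 8 + 3 + 5 = 16.
This cut is saturated, so no flow can exceed 16.

16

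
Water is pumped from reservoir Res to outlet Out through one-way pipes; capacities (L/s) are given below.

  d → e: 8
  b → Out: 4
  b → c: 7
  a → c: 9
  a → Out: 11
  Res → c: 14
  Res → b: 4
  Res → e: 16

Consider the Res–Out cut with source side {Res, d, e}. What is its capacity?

18

Edges leaving {Res, d, e}: Res→b (4), Res→c (14).
Cut capacity = 4 + 14 = 18.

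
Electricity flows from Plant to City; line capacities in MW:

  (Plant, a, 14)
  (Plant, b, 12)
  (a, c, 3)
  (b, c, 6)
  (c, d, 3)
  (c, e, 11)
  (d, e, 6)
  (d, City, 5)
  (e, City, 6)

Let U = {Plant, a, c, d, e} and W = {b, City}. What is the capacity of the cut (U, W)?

23

Edges leaving {Plant, a, c, d, e}: Plant→b (12), d→City (5), e→City (6).
Cut capacity = 12 + 5 + 6 = 23.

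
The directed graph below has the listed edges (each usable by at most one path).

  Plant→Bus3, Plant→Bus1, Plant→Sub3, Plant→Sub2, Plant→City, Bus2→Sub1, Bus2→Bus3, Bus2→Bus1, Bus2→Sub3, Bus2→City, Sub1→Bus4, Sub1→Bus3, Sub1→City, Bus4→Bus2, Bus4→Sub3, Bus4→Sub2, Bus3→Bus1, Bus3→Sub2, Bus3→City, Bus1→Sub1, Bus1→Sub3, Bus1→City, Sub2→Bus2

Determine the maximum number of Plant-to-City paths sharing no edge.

4

Assign every edge capacity 1; by Menger, the answer equals the max flow.
Path Plant→City (+1); total 1.
Path Plant→Bus3→City (+1); total 2.
Path Plant→Bus1→City (+1); total 3.
Path Plant→Sub2→Bus2→City (+1); total 4.
No residual Plant→City path; max flow = 4.
Certifying cut of size 4: {Plant→Bus1, Plant→Bus3, Plant→City, Plant→Sub2}.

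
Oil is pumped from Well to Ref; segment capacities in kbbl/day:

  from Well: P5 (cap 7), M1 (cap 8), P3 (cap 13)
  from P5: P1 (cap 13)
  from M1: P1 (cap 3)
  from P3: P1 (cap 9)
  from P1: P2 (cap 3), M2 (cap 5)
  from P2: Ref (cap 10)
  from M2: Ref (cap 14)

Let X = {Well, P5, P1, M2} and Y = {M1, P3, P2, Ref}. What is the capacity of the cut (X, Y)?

38

Edges leaving {Well, P5, P1, M2}: Well→M1 (8), Well→P3 (13), P1→P2 (3), M2→Ref (14).
Cut capacity = 8 + 13 + 3 + 14 = 38.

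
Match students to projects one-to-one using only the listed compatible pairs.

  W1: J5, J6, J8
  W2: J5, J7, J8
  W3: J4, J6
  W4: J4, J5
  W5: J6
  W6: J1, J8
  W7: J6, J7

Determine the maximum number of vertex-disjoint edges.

6

Unit-capacity flow: source→left, listed edges, right→sink; max matching = max flow.
Augmenting path W1→J5 (+1); matched 1.
Augmenting path W2→J7 (+1); matched 2.
Augmenting path W3→J4 (+1); matched 3.
Augmenting path W5→J6 (+1); matched 4.
Augmenting path W6→J1 (+1); matched 5.
Augmenting path W4→J5→W1→J8 (+1); matched 6.
No augmenting path remains; maximum matching = 6.
König certificate: {W6, J4, J5, J6, J7, J8} is a vertex cover of size 6 (every listed pair touches it), so no matching can be larger.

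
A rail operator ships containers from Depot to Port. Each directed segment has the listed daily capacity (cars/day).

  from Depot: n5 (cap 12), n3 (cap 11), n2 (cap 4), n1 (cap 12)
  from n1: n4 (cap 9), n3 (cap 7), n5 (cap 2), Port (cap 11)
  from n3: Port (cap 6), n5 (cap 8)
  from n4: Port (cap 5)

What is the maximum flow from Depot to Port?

18

Augment Depot→n1→Port: bottleneck 11, flow now 11.
Augment Depot→n3→Port: bottleneck 6, flow now 17.
Augment Depot→n1→n4→Port: bottleneck 1, flow now 18.
No augmenting path remains; maximum flow = 18.
In the residual graph, reachable from Depot: {Depot, n2, n3, n5}.
Min-cut edges: Depot→n1 (12), n3→Port (6); capacity 12 + 6 = 18.
This cut is saturated, so no flow can exceed 18.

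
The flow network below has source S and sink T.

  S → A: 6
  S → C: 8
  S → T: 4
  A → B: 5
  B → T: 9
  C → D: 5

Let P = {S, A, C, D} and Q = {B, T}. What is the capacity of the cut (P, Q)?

9

Edges leaving {S, A, C, D}: S→T (4), A→B (5).
Cut capacity = 4 + 5 = 9.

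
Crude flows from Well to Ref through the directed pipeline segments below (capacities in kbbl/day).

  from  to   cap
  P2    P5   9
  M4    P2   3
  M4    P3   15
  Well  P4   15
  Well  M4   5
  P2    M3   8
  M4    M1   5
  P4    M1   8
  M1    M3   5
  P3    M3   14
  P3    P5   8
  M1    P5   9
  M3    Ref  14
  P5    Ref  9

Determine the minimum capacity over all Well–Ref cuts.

13

Augment Well→M4→P2→M3→Ref: bottleneck 3, flow now 3.
Augment Well→M4→M1→M3→Ref: bottleneck 2, flow now 5.
Augment Well→P4→M1→M3→Ref: bottleneck 3, flow now 8.
Augment Well→P4→M1→P5→Ref: bottleneck 5, flow now 13.
No augmenting path remains; maximum flow = 13.
By max-flow min-cut, the minimum cut capacity equals the max flow.
In the residual graph, reachable from Well: {Well, P4}.
Min-cut edges: Well→M4 (5), P4→M1 (8); capacity 5 + 8 = 13.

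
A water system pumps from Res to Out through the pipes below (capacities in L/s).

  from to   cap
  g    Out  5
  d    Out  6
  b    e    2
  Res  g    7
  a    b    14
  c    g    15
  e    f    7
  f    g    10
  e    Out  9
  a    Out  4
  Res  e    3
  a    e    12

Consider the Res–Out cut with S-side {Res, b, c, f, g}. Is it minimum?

No — its capacity is 10, but the minimum cut has capacity 8.

Given cut capacity: 3 + 2 + 5 = 10.
Augment Res→e→Out: bottleneck 3, flow now 3.
Augment Res→g→Out: bottleneck 5, flow now 8.
No augmenting path remains; maximum flow = 8.
In the residual graph, reachable from Res: {Res, g}.
Min-cut edges: Res→e (3), g→Out (5); capacity 3 + 5 = 8.
Cut capacity 10 exceeds the max flow 8, so it is not minimum.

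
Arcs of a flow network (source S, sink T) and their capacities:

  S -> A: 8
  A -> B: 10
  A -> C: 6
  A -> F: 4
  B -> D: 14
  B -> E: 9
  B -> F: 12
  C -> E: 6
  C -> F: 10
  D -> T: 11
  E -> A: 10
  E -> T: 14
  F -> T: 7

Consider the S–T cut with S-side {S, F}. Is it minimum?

No — its capacity is 15, but the minimum cut has capacity 8.

Given cut capacity: 8 + 7 = 15.
Augment S→A→F→T: bottleneck 4, flow now 4.
Augment S→A→B→D→T: bottleneck 4, flow now 8.
No augmenting path remains; maximum flow = 8.
In the residual graph, reachable from S: {S}.
Min-cut edges: S→A (8); capacity 8 = 8.
Cut capacity 15 exceeds the max flow 8, so it is not minimum.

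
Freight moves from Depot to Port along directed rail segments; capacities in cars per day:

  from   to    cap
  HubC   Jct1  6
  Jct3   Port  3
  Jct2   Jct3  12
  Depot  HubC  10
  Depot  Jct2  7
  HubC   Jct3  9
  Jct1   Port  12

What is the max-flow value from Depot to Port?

Augment Depot→HubC→Jct1→Port: bottleneck 6, flow now 6.
Augment Depot→HubC→Jct3→Port: bottleneck 3, flow now 9.
No augmenting path remains; maximum flow = 9.
In the residual graph, reachable from Depot: {Depot, HubC, Jct2, Jct3}.
Min-cut edges: HubC→Jct1 (6), Jct3→Port (3); capacity 6 + 3 = 9.
This cut is saturated, so no flow can exceed 9.

9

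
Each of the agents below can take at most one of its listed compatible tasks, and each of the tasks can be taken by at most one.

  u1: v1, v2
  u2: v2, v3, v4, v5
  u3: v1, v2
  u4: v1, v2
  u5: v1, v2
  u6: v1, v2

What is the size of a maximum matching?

3

Unit-capacity flow: source→left, listed edges, right→sink; max matching = max flow.
Augmenting path u1→v1 (+1); matched 1.
Augmenting path u2→v2 (+1); matched 2.
Augmenting path u3→v2→u2→v3 (+1); matched 3.
No augmenting path remains; maximum matching = 3.
König certificate: {u2, v1, v2} is a vertex cover of size 3 (every listed pair touches it), so no matching can be larger.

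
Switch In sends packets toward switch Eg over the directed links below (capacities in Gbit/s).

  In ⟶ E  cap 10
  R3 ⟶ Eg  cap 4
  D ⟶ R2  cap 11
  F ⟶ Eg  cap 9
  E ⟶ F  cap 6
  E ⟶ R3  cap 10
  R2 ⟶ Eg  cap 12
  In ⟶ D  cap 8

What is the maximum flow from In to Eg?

18

Augment In→D→R2→Eg: bottleneck 8, flow now 8.
Augment In→E→R3→Eg: bottleneck 4, flow now 12.
Augment In→E→F→Eg: bottleneck 6, flow now 18.
No augmenting path remains; maximum flow = 18.
In the residual graph, reachable from In: {In}.
Min-cut edges: In→D (8), In→E (10); capacity 8 + 10 = 18.
This cut is saturated, so no flow can exceed 18.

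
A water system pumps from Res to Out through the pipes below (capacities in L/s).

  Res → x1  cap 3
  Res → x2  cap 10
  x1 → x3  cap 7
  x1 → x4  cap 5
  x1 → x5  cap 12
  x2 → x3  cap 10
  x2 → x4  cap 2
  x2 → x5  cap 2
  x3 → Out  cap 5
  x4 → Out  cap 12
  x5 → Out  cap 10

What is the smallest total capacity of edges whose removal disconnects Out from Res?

12

Augment Res→x1→x3→Out: bottleneck 3, flow now 3.
Augment Res→x2→x3→Out: bottleneck 2, flow now 5.
Augment Res→x2→x4→Out: bottleneck 2, flow now 7.
Augment Res→x2→x5→Out: bottleneck 2, flow now 9.
Augment Res→x2→x3→x1→x4→Out: bottleneck 3, flow now 12. (uses reverse residual edge)
No augmenting path remains; maximum flow = 12.
By max-flow min-cut, the minimum cut capacity equals the max flow.
In the residual graph, reachable from Res: {Res, x2, x3}.
Min-cut edges: Res→x1 (3), x2→x4 (2), x2→x5 (2), x3→Out (5); capacity 3 + 2 + 2 + 5 = 12.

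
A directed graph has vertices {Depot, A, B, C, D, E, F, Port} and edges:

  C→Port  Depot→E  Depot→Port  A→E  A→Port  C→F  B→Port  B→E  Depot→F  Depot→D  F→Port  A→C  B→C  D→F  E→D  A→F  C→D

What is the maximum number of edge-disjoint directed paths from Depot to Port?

2

Assign every edge capacity 1; by Menger, the answer equals the max flow.
Path Depot→Port (+1); total 1.
Path Depot→F→Port (+1); total 2.
No residual Depot→Port path; max flow = 2.
Certifying cut of size 2: {Depot→Port, F→Port}.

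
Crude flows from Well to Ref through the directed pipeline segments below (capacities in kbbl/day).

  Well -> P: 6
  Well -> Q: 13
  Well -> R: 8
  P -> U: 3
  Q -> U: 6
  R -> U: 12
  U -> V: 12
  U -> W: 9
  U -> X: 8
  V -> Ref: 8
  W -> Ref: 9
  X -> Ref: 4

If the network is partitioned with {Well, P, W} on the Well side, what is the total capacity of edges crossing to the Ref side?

Edges leaving {Well, P, W}: Well→Q (13), Well→R (8), P→U (3), W→Ref (9).
Cut capacity = 13 + 8 + 3 + 9 = 33.

33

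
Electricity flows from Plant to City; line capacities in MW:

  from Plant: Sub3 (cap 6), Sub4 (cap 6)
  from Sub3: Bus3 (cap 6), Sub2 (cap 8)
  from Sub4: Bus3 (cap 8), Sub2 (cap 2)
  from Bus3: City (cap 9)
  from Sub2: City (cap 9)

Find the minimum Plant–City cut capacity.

Augment Plant→Sub3→Bus3→City: bottleneck 6, flow now 6.
Augment Plant→Sub4→Bus3→City: bottleneck 3, flow now 9.
Augment Plant→Sub4→Sub2→City: bottleneck 2, flow now 11.
Augment Plant→Sub4→Bus3→Sub3→Sub2→City: bottleneck 1, flow now 12. (uses reverse residual edge)
No augmenting path remains; maximum flow = 12.
By max-flow min-cut, the minimum cut capacity equals the max flow.
In the residual graph, reachable from Plant: {Plant}.
Min-cut edges: Plant→Sub3 (6), Plant→Sub4 (6); capacity 6 + 6 = 12.

12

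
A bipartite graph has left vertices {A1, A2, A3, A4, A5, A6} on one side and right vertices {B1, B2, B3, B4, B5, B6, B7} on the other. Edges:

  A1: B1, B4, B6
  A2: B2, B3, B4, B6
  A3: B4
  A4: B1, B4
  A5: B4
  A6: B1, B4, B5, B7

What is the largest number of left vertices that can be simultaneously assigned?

5

Unit-capacity flow: source→left, listed edges, right→sink; max matching = max flow.
Augmenting path A1→B1 (+1); matched 1.
Augmenting path A2→B2 (+1); matched 2.
Augmenting path A3→B4 (+1); matched 3.
Augmenting path A6→B5 (+1); matched 4.
Augmenting path A4→B1→A1→B6 (+1); matched 5.
No augmenting path remains; maximum matching = 5.
König certificate: {A1, A2, A4, A6, B4} is a vertex cover of size 5 (every listed pair touches it), so no matching can be larger.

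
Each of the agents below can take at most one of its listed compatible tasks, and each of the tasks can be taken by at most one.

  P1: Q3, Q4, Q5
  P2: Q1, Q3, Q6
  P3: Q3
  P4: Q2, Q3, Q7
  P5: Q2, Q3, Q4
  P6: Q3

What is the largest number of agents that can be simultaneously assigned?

5

Unit-capacity flow: source→left, listed edges, right→sink; max matching = max flow.
Augmenting path P1→Q3 (+1); matched 1.
Augmenting path P2→Q1 (+1); matched 2.
Augmenting path P4→Q2 (+1); matched 3.
Augmenting path P5→Q4 (+1); matched 4.
Augmenting path P3→Q3→P1→Q5 (+1); matched 5.
No augmenting path remains; maximum matching = 5.
König certificate: {P1, P2, P4, P5, Q3} is a vertex cover of size 5 (every listed pair touches it), so no matching can be larger.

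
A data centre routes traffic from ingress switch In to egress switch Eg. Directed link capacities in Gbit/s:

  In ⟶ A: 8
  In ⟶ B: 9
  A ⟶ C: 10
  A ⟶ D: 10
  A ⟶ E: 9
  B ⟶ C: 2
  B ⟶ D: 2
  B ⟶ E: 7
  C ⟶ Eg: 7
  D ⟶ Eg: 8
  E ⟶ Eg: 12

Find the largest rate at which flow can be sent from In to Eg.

Augment In→A→C→Eg: bottleneck 7, flow now 7.
Augment In→A→D→Eg: bottleneck 1, flow now 8.
Augment In→B→D→Eg: bottleneck 2, flow now 10.
Augment In→B→E→Eg: bottleneck 7, flow now 17.
No augmenting path remains; maximum flow = 17.
In the residual graph, reachable from In: {In}.
Min-cut edges: In→A (8), In→B (9); capacity 8 + 9 = 17.
This cut is saturated, so no flow can exceed 17.

17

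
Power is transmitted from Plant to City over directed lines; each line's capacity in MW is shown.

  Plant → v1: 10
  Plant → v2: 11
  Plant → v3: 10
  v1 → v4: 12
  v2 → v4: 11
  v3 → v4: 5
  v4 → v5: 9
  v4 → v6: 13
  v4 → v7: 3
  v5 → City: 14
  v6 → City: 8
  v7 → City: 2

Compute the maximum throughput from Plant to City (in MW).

19

Augment Plant→v1→v4→v5→City: bottleneck 9, flow now 9.
Augment Plant→v1→v4→v6→City: bottleneck 1, flow now 10.
Augment Plant→v2→v4→v6→City: bottleneck 7, flow now 17.
Augment Plant→v2→v4→v7→City: bottleneck 2, flow now 19.
No augmenting path remains; maximum flow = 19.
In the residual graph, reachable from Plant: {Plant, v1, v2, v3, v4, v6, v7}.
Min-cut edges: v4→v5 (9), v6→City (8), v7→City (2); capacity 9 + 8 + 2 = 19.
This cut is saturated, so no flow can exceed 19.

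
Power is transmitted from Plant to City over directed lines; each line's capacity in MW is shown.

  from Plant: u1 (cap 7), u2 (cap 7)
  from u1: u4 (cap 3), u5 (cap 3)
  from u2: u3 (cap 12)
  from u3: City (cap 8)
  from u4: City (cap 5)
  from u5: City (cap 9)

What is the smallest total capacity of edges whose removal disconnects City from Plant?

Augment Plant→u1→u4→City: bottleneck 3, flow now 3.
Augment Plant→u1→u5→City: bottleneck 3, flow now 6.
Augment Plant→u2→u3→City: bottleneck 7, flow now 13.
No augmenting path remains; maximum flow = 13.
By max-flow min-cut, the minimum cut capacity equals the max flow.
In the residual graph, reachable from Plant: {Plant, u1}.
Min-cut edges: Plant→u2 (7), u1→u4 (3), u1→u5 (3); capacity 7 + 3 + 3 = 13.

13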